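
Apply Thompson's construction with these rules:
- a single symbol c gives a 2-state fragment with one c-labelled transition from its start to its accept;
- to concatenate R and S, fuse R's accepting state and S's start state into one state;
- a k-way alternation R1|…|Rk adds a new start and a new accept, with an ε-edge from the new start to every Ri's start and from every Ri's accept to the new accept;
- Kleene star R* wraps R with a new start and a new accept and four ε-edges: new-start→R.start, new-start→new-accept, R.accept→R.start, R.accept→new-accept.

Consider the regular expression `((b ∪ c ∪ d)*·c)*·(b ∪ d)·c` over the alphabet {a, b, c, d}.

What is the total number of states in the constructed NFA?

19

Building bottom-up:
Each of the 7 symbol leaves contributes a 2-state fragment.
  b ∪ c ∪ d : 8 states
  (b ∪ c ∪ d)* : 10 states
  (b ∪ c ∪ d)*·c : 11 states
  ((b ∪ c ∪ d)*·c)* : 13 states
  b ∪ d : 6 states
  ((b ∪ c ∪ d)*·c)*·(b ∪ d)·c : 19 states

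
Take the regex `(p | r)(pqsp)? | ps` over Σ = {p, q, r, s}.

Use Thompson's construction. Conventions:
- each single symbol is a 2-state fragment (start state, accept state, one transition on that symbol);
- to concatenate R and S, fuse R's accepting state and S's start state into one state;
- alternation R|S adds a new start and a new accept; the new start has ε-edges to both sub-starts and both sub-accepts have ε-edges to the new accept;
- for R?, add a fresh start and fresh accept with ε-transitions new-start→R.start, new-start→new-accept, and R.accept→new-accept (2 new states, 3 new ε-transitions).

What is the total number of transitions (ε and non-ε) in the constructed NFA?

Building bottom-up:
Each of the 8 symbol leaves contributes 1 transition (1 symbol, 0 ε).
  p | r — 6 transitions (2 symbol, 4 ε)
  pqsp — 4 transitions (4 symbol, 0 ε)
  (pqsp)? — 7 transitions (4 symbol, 3 ε)
  (p | r)(pqsp)? — 13 transitions (6 symbol, 7 ε)
  ps — 2 transitions (2 symbol, 0 ε)
  (p | r)(pqsp)? | ps — 19 transitions (8 symbol, 11 ε)

19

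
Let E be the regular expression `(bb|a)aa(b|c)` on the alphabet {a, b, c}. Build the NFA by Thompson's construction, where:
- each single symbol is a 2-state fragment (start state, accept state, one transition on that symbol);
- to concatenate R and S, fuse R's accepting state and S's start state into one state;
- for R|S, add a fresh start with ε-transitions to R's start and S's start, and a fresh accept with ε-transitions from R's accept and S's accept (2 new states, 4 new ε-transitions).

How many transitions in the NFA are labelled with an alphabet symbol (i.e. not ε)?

By structural recursion:
Each of the 7 symbol leaves contributes exactly 1 symbol transition.
  bb = 2 symbol transitions
  bb|a = 3 symbol transitions
  b|c = 2 symbol transitions
  (bb|a)aa(b|c) = 7 symbol transitions

7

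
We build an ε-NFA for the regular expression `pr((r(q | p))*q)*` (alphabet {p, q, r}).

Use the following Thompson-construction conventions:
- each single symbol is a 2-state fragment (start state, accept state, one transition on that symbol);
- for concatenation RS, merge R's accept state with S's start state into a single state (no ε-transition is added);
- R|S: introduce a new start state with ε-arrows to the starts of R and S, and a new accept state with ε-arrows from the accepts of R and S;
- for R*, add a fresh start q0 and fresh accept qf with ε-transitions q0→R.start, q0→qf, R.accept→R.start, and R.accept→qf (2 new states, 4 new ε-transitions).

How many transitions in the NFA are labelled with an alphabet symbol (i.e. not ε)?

6

Bottom-up over the parse tree:
Each of the 6 symbol leaves contributes exactly 1 symbol transition.
  q | p → 2 symbol transitions
  r(q | p) → 3 symbol transitions
  (r(q | p))* → 3 symbol transitions
  (r(q | p))*q → 4 symbol transitions
  ((r(q | p))*q)* → 4 symbol transitions
  pr((r(q | p))*q)* → 6 symbol transitions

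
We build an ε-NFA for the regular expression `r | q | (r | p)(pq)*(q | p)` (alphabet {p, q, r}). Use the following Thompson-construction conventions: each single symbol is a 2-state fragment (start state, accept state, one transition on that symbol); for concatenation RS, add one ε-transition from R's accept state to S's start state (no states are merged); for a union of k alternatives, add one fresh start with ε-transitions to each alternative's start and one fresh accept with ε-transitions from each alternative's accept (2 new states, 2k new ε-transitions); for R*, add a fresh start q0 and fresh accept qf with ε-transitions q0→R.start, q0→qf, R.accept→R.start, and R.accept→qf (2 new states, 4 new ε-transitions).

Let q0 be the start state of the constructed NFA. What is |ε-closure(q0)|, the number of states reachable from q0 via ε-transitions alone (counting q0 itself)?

6

Compute the ε-closure size of each fragment's start state recursively; a symbol fragment's start has no outgoing ε-edge, so its closure is just itself (size 1).
  r | p → new start ε-reaches every alternative's start; none of them accept ε, so the new accept is not reached: |closure| = 1 + 1 + 1 = 3
  pq → |closure| equals the left operand's closure size = 1 (its accept is not ε-reachable, so the closure stops there)
  (pq)* → |closure| = 1 (new start) + 1 (body) + 1 (new accept) = 3
  q | p → |closure| = 1 + 1 + 1 = 3 (the new accept is not ε-reachable since no branch accepts ε)
  (r | p)(pq)*(q | p) → |closure| equals the left operand's closure size = 3 (its accept is not ε-reachable, so the closure stops there)
  r | q | (r | p)(pq)*(q | p) → new start ε-reaches every alternative's start; none of them accept ε, so the new accept is not reached: |closure| = 1 + 1 + 1 + 3 = 6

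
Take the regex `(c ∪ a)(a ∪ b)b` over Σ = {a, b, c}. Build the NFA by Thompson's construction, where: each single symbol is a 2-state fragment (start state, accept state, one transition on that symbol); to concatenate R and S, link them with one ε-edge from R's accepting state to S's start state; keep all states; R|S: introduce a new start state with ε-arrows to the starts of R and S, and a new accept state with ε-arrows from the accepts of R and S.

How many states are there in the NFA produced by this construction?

Bottom-up over the parse tree:
Each of the 5 symbol leaves contributes a 2-state fragment.
  c ∪ a → 6 states
  a ∪ b → 6 states
  (c ∪ a)(a ∪ b)b → 14 states

14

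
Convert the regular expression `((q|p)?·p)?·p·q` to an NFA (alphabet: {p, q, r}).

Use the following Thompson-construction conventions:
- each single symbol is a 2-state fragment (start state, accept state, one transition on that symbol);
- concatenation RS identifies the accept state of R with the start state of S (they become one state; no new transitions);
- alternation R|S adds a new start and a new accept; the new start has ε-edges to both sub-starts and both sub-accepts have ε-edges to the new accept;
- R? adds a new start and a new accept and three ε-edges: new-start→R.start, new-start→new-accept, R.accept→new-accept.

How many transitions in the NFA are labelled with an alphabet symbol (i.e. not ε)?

Recursing over subexpressions:
Each of the 5 symbol leaves contributes exactly 1 symbol transition.
  q|p — 2 symbol transitions
  (q|p)? — 2 symbol transitions
  (q|p)?·p — 3 symbol transitions
  ((q|p)?·p)? — 3 symbol transitions
  ((q|p)?·p)?·p·q — 5 symbol transitions

5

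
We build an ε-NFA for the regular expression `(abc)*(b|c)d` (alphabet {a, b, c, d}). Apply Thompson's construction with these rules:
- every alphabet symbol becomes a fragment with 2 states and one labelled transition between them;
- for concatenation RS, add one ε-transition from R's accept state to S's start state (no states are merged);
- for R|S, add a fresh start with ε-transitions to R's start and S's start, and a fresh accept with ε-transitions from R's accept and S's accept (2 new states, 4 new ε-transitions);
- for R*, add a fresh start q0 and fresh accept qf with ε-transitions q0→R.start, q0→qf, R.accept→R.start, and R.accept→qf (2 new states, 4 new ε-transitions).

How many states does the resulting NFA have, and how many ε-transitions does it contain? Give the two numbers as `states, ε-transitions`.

16, 12

Building bottom-up:
Each of the 6 symbol leaves contributes 2 states and 0 ε-transitions.
  abc : 6 states, 2 ε-transitions
  (abc)* : 8 states, 6 ε-transitions
  b|c : 6 states, 4 ε-transitions
  (abc)*(b|c)d : 16 states, 12 ε-transitions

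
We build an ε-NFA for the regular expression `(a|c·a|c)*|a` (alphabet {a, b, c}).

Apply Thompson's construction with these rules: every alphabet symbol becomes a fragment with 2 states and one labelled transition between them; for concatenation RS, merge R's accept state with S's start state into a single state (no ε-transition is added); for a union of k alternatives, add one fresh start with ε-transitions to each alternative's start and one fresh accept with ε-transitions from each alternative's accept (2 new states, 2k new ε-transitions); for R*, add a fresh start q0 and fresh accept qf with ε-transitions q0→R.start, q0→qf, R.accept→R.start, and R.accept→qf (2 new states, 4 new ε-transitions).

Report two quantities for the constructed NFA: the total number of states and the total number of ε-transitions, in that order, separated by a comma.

15, 14

Per subexpression:
Each of the 5 symbol leaves contributes 2 states and 0 ε-transitions.
  c·a → 3 states, 0 ε-transitions
  a|c·a|c → 9 states, 6 ε-transitions
  (a|c·a|c)* → 11 states, 10 ε-transitions
  (a|c·a|c)*|a → 15 states, 14 ε-transitions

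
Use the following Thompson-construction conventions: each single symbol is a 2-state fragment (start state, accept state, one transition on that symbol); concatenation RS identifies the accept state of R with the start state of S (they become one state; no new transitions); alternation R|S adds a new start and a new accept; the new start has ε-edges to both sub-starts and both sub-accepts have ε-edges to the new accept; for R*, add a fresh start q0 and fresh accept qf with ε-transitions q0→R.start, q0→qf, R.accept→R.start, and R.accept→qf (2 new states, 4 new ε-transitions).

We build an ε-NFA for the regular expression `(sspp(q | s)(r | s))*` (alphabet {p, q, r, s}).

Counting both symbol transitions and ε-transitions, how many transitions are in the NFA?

Bottom-up over the parse tree:
Each of the 8 symbol leaves contributes 1 transition (1 symbol, 0 ε).
  q | s : 6 transitions (2 symbol, 4 ε)
  r | s : 6 transitions (2 symbol, 4 ε)
  sspp(q | s)(r | s) : 16 transitions (8 symbol, 8 ε)
  (sspp(q | s)(r | s))* : 20 transitions (8 symbol, 12 ε)

20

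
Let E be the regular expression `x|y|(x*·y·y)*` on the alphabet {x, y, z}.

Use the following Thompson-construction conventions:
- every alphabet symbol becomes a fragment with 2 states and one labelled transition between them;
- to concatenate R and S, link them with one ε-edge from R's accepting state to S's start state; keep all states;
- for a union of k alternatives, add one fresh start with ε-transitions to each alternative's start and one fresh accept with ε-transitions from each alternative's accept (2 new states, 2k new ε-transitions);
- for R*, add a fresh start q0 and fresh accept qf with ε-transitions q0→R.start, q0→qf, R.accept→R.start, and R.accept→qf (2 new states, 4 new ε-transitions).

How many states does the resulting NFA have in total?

Bottom-up over the parse tree:
Each of the 5 symbol leaves contributes a 2-state fragment.
  x* : 4 states
  x*·y·y : 8 states
  (x*·y·y)* : 10 states
  x|y|(x*·y·y)* : 16 states

16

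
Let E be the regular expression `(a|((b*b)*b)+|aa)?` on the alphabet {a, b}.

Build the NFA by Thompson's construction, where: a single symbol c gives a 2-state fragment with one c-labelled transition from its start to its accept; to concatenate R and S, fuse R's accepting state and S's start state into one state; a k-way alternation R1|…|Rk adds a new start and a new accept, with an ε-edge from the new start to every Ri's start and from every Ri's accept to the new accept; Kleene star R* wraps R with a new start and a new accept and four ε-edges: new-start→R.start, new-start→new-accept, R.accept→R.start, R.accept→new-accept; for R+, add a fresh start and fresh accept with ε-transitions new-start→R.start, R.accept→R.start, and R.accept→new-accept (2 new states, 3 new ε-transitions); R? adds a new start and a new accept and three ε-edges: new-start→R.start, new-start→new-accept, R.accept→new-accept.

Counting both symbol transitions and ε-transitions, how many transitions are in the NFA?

By structural recursion:
Each of the 6 symbol leaves contributes 1 transition (1 symbol, 0 ε).
  b* — 5 transitions (1 symbol, 4 ε)
  b*b — 6 transitions (2 symbol, 4 ε)
  (b*b)* — 10 transitions (2 symbol, 8 ε)
  (b*b)*b — 11 transitions (3 symbol, 8 ε)
  ((b*b)*b)+ — 14 transitions (3 symbol, 11 ε)
  aa — 2 transitions (2 symbol, 0 ε)
  a|((b*b)*b)+|aa — 23 transitions (6 symbol, 17 ε)
  (a|((b*b)*b)+|aa)? — 26 transitions (6 symbol, 20 ε)

26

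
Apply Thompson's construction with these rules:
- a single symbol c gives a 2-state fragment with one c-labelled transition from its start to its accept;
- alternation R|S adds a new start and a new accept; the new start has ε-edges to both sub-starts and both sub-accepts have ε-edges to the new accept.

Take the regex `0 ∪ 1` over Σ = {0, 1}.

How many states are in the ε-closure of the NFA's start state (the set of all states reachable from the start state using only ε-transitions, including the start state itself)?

Work bottom-up. For each fragment F, track |ε-closure(F.start)| and whether F's accept lies in that closure (i.e. whether F accepts ε). A single-symbol fragment has closure size 1 and does not accept ε.
  0 ∪ 1 : |closure| = 1 + 1 + 1 = 3 (the new accept is not ε-reachable since no branch accepts ε)

3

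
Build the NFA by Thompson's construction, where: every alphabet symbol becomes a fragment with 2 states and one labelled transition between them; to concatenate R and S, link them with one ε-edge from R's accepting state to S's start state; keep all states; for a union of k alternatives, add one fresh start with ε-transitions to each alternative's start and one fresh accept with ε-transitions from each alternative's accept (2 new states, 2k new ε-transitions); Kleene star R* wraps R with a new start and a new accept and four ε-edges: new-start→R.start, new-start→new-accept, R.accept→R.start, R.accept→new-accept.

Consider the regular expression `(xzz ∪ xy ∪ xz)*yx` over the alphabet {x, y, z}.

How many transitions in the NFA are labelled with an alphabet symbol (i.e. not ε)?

9

Per subexpression:
Each of the 9 symbol leaves contributes exactly 1 symbol transition.
  xzz : 3 symbol transitions
  xy : 2 symbol transitions
  xz : 2 symbol transitions
  xzz ∪ xy ∪ xz : 7 symbol transitions
  (xzz ∪ xy ∪ xz)* : 7 symbol transitions
  (xzz ∪ xy ∪ xz)*yx : 9 symbol transitions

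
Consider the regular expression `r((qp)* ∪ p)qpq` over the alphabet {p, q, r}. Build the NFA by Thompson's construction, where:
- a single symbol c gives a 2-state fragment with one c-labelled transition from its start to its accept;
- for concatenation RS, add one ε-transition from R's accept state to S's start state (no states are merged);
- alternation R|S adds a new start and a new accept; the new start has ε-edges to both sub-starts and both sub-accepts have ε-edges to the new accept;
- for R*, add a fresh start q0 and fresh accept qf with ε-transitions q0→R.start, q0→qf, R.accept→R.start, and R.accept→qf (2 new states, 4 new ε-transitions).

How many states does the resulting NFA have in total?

Per subexpression:
Each of the 7 symbol leaves contributes a 2-state fragment.
  qp = 4 states
  (qp)* = 6 states
  (qp)* ∪ p = 10 states
  r((qp)* ∪ p)qpq = 18 states

18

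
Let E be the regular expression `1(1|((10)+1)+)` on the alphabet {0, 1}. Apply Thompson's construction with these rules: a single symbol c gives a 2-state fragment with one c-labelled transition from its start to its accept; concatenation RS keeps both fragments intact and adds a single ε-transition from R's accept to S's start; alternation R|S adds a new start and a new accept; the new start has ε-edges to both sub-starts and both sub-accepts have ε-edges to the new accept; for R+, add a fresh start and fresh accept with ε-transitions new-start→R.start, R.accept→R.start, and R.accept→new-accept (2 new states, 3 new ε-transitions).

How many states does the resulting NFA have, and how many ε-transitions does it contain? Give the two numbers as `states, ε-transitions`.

16, 13

Per subexpression:
Each of the 5 symbol leaves contributes 2 states and 0 ε-transitions.
  10 = 4 states, 1 ε-transition
  (10)+ = 6 states, 4 ε-transitions
  (10)+1 = 8 states, 5 ε-transitions
  ((10)+1)+ = 10 states, 8 ε-transitions
  1|((10)+1)+ = 14 states, 12 ε-transitions
  1(1|((10)+1)+) = 16 states, 13 ε-transitions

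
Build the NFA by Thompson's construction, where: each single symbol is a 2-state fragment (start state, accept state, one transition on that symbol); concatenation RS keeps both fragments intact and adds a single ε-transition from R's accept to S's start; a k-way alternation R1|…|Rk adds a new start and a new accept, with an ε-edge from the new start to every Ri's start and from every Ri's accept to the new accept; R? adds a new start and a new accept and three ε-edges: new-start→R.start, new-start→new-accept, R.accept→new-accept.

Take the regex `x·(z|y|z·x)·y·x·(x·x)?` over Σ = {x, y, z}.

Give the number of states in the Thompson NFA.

22

By structural recursion:
Each of the 9 symbol leaves contributes a 2-state fragment.
  z·x — 4 states
  z|y|z·x — 10 states
  x·x — 4 states
  (x·x)? — 6 states
  x·(z|y|z·x)·y·x·(x·x)? — 22 states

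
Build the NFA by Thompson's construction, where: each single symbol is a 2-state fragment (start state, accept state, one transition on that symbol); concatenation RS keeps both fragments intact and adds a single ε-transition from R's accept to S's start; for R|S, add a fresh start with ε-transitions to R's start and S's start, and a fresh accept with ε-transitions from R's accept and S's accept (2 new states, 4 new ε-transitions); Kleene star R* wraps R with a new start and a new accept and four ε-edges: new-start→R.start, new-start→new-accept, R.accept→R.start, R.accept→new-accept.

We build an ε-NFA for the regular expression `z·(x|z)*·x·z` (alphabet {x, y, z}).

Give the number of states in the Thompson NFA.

Bottom-up over the parse tree:
Each of the 5 symbol leaves contributes a 2-state fragment.
  x|z : 6 states
  (x|z)* : 8 states
  z·(x|z)*·x·z : 14 states

14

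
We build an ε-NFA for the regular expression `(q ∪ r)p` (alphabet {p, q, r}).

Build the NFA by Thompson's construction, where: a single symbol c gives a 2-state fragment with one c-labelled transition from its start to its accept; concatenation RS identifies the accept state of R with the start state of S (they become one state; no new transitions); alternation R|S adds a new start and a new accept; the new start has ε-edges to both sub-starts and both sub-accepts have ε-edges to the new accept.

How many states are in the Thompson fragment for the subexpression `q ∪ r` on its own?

Fragment for `q ∪ r`:
Each of the 2 symbol leaves contributes a 2-state fragment.
  q ∪ r — 6 states

6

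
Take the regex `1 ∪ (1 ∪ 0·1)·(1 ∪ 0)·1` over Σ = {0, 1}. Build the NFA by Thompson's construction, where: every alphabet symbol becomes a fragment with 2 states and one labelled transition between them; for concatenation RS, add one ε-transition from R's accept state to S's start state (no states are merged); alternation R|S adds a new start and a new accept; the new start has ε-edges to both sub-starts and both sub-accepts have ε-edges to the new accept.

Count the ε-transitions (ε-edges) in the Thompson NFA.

15

Building bottom-up:
Each of the 7 symbol leaves contributes 0 ε-transitions.
  0·1 — 1 ε-transition
  1 ∪ 0·1 — 5 ε-transitions
  1 ∪ 0 — 4 ε-transitions
  (1 ∪ 0·1)·(1 ∪ 0)·1 — 11 ε-transitions
  1 ∪ (1 ∪ 0·1)·(1 ∪ 0)·1 — 15 ε-transitions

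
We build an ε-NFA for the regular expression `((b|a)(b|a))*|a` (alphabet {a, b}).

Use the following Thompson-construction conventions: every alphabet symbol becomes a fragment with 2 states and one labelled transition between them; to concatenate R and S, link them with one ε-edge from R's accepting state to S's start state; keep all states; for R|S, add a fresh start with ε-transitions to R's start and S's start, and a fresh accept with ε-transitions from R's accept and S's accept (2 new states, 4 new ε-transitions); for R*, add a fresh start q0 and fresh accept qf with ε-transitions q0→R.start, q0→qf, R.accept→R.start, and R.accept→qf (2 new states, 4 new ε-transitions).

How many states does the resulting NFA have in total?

Per subexpression:
Each of the 5 symbol leaves contributes a 2-state fragment.
  b|a → 6 states
  b|a → 6 states
  (b|a)(b|a) → 12 states
  ((b|a)(b|a))* → 14 states
  ((b|a)(b|a))*|a → 18 states

18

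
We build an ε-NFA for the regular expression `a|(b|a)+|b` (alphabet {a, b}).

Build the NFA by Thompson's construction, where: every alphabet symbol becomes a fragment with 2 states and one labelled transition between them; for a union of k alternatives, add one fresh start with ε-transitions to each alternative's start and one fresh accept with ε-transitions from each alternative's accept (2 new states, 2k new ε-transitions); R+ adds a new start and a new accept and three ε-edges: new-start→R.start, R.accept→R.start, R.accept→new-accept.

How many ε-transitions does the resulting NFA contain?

13

Per subexpression:
Each of the 4 symbol leaves contributes 0 ε-transitions.
  b|a : 4 ε-transitions
  (b|a)+ : 7 ε-transitions
  a|(b|a)+|b : 13 ε-transitions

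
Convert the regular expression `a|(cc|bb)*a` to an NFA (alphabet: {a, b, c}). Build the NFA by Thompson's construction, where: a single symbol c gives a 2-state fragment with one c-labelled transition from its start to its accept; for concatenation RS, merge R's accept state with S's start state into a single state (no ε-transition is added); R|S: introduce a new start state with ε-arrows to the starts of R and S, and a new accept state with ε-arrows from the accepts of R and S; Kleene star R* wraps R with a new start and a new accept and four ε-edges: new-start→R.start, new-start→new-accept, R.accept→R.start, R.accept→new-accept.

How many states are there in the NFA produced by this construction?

15

Recursing over subexpressions:
Each of the 6 symbol leaves contributes a 2-state fragment.
  cc : 3 states
  bb : 3 states
  cc|bb : 8 states
  (cc|bb)* : 10 states
  (cc|bb)*a : 11 states
  a|(cc|bb)*a : 15 states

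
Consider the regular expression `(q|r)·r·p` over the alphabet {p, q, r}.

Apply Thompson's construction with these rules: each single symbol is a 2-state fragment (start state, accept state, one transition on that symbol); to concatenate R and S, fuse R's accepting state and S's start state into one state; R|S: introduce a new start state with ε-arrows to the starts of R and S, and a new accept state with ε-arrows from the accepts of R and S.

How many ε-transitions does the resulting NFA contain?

Building bottom-up:
Each of the 4 symbol leaves contributes 0 ε-transitions.
  q|r → 4 ε-transitions
  (q|r)·r·p → 4 ε-transitions

4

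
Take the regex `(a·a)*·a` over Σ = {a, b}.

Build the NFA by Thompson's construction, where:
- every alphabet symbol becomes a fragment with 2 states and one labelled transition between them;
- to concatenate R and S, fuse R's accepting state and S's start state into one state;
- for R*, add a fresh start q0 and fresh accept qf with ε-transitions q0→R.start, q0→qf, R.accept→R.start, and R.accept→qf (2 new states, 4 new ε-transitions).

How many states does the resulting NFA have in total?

6

Bottom-up over the parse tree:
Each of the 3 symbol leaves contributes a 2-state fragment.
  a·a → 3 states
  (a·a)* → 5 states
  (a·a)*·a → 6 states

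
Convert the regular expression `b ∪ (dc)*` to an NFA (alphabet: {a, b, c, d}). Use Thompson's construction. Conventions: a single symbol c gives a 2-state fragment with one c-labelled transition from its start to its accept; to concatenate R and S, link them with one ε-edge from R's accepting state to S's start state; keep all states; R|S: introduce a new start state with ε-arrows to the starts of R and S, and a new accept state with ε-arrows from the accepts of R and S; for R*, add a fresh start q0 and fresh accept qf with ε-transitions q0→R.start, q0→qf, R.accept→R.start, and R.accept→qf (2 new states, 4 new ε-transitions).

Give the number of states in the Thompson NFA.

By structural recursion:
Each of the 3 symbol leaves contributes a 2-state fragment.
  dc : 4 states
  (dc)* : 6 states
  b ∪ (dc)* : 10 states

10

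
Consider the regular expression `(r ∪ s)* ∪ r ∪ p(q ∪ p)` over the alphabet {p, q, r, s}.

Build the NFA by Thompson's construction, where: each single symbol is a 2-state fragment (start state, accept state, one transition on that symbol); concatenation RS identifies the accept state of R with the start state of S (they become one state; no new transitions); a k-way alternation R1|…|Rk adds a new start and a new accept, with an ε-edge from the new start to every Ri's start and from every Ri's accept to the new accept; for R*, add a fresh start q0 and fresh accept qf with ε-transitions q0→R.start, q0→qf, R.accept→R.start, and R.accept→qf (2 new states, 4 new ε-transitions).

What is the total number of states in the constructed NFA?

19

Bottom-up over the parse tree:
Each of the 6 symbol leaves contributes a 2-state fragment.
  r ∪ s : 6 states
  (r ∪ s)* : 8 states
  q ∪ p : 6 states
  p(q ∪ p) : 7 states
  (r ∪ s)* ∪ r ∪ p(q ∪ p) : 19 states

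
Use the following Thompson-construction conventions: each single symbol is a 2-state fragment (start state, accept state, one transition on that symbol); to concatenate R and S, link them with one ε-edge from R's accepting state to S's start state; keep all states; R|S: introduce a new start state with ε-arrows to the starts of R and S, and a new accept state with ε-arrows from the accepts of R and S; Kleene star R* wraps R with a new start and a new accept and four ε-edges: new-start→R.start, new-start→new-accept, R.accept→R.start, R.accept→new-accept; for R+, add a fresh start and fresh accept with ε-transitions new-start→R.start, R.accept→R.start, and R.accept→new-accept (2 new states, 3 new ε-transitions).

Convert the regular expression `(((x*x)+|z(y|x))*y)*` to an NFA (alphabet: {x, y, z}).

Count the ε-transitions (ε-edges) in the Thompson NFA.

Recursing over subexpressions:
Each of the 6 symbol leaves contributes 0 ε-transitions.
  x* : 4 ε-transitions
  x*x : 5 ε-transitions
  (x*x)+ : 8 ε-transitions
  y|x : 4 ε-transitions
  z(y|x) : 5 ε-transitions
  (x*x)+|z(y|x) : 17 ε-transitions
  ((x*x)+|z(y|x))* : 21 ε-transitions
  ((x*x)+|z(y|x))*y : 22 ε-transitions
  (((x*x)+|z(y|x))*y)* : 26 ε-transitions

26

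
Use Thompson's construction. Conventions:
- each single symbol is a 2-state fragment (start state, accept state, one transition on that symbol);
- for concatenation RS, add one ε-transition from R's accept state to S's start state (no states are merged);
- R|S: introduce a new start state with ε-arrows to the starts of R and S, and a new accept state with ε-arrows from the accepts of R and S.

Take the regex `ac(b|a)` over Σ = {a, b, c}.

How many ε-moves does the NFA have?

6

Bottom-up over the parse tree:
Each of the 4 symbol leaves contributes 0 ε-transitions.
  b|a : 4 ε-transitions
  ac(b|a) : 6 ε-transitions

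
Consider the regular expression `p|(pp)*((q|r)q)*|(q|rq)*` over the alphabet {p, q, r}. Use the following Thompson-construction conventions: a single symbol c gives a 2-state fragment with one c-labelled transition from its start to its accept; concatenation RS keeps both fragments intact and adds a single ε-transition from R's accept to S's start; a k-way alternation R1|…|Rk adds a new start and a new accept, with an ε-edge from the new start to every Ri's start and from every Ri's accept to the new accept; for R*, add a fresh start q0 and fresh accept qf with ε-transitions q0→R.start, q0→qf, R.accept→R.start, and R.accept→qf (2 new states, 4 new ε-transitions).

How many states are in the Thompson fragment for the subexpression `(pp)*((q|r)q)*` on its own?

16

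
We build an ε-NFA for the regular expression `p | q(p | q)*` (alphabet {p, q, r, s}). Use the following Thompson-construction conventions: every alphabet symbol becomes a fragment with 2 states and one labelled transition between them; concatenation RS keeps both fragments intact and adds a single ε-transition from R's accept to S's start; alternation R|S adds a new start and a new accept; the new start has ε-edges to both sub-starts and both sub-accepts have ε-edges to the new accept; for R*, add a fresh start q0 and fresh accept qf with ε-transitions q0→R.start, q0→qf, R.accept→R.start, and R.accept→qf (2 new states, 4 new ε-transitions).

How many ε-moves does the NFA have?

By structural recursion:
Each of the 4 symbol leaves contributes 0 ε-transitions.
  p | q : 4 ε-transitions
  (p | q)* : 8 ε-transitions
  q(p | q)* : 9 ε-transitions
  p | q(p | q)* : 13 ε-transitions

13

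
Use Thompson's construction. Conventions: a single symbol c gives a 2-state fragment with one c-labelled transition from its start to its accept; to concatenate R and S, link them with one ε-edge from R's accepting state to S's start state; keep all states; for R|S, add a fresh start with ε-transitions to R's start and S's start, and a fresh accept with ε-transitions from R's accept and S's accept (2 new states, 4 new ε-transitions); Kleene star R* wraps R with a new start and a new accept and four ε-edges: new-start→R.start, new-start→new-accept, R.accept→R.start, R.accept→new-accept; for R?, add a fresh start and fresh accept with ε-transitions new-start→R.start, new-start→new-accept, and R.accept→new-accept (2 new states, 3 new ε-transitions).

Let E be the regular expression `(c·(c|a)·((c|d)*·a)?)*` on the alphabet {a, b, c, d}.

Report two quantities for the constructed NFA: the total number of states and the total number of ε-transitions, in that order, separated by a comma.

Recursing over subexpressions:
Each of the 6 symbol leaves contributes 2 states and 0 ε-transitions.
  c|a → 6 states, 4 ε-transitions
  c|d → 6 states, 4 ε-transitions
  (c|d)* → 8 states, 8 ε-transitions
  (c|d)*·a → 10 states, 9 ε-transitions
  ((c|d)*·a)? → 12 states, 12 ε-transitions
  c·(c|a)·((c|d)*·a)? → 20 states, 18 ε-transitions
  (c·(c|a)·((c|d)*·a)?)* → 22 states, 22 ε-transitions

22, 22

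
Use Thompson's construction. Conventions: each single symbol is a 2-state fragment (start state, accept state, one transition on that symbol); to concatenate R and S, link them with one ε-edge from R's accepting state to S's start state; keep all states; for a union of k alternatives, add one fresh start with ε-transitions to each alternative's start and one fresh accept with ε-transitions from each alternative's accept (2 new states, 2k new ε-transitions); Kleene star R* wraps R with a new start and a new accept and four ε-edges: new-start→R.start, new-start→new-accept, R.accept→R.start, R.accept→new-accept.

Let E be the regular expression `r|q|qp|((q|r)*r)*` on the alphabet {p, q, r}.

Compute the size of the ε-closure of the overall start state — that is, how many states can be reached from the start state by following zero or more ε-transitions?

13

Let C(F) = |ε-closure(F.start)| within fragment F, and note whether F accepts ε. Symbol fragments have C = 1 and do not accept ε. Then:
  qp : same as the first factor's closure: |ε-closure| = 1
  q|r : |ε-closure| = 1 + 1 + 1 = 3 (the new accept is not ε-reachable since no branch accepts ε)
  (q|r)* : the star's fresh start ε-reaches both the body's start and the fresh accept: |ε-closure| = 2 + 3 = 5
  (q|r)*r : |ε-closure| = 5 + 1 = 6 (closure spills across the concat boundary because the left factor accepts ε)
  ((q|r)*r)* : the star's fresh start ε-reaches both the body's start and the fresh accept: |ε-closure| = 2 + 6 = 8
  r|q|qp|((q|r)*r)* : |ε-closure| = 1 (new start) + (1 + 1 + 1 + 8) + 1 (new accept, since some branch ε-reaches its own accept) = 13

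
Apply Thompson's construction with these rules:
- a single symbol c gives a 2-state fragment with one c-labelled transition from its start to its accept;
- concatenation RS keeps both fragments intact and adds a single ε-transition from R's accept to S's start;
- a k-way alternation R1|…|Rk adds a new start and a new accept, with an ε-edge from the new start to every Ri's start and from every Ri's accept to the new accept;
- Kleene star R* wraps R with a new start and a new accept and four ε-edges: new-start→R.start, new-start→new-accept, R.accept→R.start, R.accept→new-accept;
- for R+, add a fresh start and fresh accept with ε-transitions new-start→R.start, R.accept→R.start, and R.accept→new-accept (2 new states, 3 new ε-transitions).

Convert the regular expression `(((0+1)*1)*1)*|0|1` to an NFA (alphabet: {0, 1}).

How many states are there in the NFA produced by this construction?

22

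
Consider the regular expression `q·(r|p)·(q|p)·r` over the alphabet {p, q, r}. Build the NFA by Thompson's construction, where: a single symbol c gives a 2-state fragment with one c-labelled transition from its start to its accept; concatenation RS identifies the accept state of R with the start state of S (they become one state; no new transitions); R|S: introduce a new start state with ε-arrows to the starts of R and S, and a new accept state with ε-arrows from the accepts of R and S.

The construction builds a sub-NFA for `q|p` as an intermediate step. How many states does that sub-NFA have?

6

Fragment for `q|p`:
Each of the 2 symbol leaves contributes a 2-state fragment.
  q|p = 6 states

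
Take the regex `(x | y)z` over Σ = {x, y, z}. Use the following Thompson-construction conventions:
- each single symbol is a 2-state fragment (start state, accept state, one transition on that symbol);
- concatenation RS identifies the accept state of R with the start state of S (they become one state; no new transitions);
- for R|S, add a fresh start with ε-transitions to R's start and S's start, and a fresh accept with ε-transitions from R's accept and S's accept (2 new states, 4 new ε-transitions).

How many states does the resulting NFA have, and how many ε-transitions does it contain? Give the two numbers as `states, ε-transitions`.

Building bottom-up:
Each of the 3 symbol leaves contributes 2 states and 0 ε-transitions.
  x | y → 6 states, 4 ε-transitions
  (x | y)z → 7 states, 4 ε-transitions

7, 4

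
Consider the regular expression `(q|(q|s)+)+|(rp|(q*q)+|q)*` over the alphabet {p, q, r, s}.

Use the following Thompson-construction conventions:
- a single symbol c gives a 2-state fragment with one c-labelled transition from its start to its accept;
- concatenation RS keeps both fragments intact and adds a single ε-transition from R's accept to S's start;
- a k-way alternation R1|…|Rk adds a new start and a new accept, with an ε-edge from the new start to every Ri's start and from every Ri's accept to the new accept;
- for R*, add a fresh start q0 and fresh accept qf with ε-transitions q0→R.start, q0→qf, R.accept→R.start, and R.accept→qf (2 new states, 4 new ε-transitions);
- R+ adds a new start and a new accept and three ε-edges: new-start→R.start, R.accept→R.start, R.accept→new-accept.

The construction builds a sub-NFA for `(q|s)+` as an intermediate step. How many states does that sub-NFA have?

8

Fragment for `(q|s)+`:
Each of the 2 symbol leaves contributes a 2-state fragment.
  q|s : 6 states
  (q|s)+ : 8 states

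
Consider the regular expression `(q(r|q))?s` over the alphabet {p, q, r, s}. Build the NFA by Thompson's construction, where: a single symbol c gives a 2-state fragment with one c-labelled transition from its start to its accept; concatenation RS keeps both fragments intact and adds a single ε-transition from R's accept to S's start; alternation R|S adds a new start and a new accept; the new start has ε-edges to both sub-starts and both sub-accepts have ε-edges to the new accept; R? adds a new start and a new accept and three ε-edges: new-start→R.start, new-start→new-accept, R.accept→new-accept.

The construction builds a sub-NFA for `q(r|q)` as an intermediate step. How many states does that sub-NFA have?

8

Fragment for `q(r|q)`:
Each of the 3 symbol leaves contributes a 2-state fragment.
  r|q : 6 states
  q(r|q) : 8 states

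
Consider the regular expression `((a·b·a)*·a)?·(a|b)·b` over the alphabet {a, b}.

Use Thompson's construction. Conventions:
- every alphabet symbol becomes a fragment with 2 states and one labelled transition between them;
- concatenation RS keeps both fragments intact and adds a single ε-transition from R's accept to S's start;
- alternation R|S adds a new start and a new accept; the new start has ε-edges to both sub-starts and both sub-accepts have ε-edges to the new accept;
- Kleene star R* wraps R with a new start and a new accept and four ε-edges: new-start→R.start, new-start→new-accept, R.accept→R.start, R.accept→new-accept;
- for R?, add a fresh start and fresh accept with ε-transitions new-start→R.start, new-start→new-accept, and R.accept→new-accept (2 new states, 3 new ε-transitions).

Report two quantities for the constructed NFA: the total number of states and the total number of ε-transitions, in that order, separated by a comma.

20, 16

Bottom-up over the parse tree:
Each of the 7 symbol leaves contributes 2 states and 0 ε-transitions.
  a·b·a — 6 states, 2 ε-transitions
  (a·b·a)* — 8 states, 6 ε-transitions
  (a·b·a)*·a — 10 states, 7 ε-transitions
  ((a·b·a)*·a)? — 12 states, 10 ε-transitions
  a|b — 6 states, 4 ε-transitions
  ((a·b·a)*·a)?·(a|b)·b — 20 states, 16 ε-transitions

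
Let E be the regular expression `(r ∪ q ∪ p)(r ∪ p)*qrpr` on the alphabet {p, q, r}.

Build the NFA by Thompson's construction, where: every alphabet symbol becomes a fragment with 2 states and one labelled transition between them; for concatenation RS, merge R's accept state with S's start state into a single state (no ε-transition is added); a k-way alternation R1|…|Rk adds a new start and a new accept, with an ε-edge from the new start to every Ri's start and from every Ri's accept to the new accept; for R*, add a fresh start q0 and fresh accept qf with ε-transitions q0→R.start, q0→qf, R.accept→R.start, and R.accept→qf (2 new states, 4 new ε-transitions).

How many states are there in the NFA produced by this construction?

19

Bottom-up over the parse tree:
Each of the 9 symbol leaves contributes a 2-state fragment.
  r ∪ q ∪ p = 8 states
  r ∪ p = 6 states
  (r ∪ p)* = 8 states
  (r ∪ q ∪ p)(r ∪ p)*qrpr = 19 states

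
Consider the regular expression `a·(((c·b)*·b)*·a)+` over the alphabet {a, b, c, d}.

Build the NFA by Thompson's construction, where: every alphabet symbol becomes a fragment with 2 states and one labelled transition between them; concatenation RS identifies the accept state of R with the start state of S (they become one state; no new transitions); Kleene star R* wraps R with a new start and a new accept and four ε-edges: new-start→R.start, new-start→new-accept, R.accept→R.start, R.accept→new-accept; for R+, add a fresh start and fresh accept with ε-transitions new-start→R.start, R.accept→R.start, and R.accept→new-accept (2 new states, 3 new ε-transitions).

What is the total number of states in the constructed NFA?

12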